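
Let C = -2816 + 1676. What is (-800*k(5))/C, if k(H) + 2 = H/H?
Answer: -40/57 ≈ -0.70175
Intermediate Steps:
k(H) = -1 (k(H) = -2 + H/H = -2 + 1 = -1)
C = -1140
(-800*k(5))/C = -800*(-1)/(-1140) = 800*(-1/1140) = -40/57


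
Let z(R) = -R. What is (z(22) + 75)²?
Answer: 2809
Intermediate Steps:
(z(22) + 75)² = (-1*22 + 75)² = (-22 + 75)² = 53² = 2809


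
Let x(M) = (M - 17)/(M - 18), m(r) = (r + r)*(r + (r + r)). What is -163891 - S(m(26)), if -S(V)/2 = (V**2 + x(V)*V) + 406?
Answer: 22038937617/673 ≈ 3.2747e+7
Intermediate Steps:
m(r) = 6*r**2 (m(r) = (2*r)*(r + 2*r) = (2*r)*(3*r) = 6*r**2)
x(M) = (-17 + M)/(-18 + M)
S(V) = -812 - 2*V**2 - 2*V*(-17 + V)/(-18 + V) (S(V) = -2*((V**2 + ((-17 + V)/(-18 + V))*V) + 406) = -2*((V**2 + V*(-17 + V)/(-18 + V)) + 406) = -2*(406 + V**2 + V*(-17 + V)/(-18 + V)) = -812 - 2*V**2 - 2*V*(-17 + V)/(-18 + V))
-163891 - S(m(26)) = -163891 - 2*(7308 - (6*26**2)**3 - 2334*26**2 + 17*(6*26**2)**2)/(-18 + 6*26**2) = -163891 - 2*(7308 - (6*676)**3 - 2334*676 + 17*(6*676)**2)/(-18 + 6*676) = -163891 - 2*(7308 - 1*4056**3 - 389*4056 + 17*4056**2)/(-18 + 4056) = -163891 - 2*(7308 - 1*66725807616 - 1577784 + 17*16451136)/4038 = -163891 - 2*(7308 - 66725807616 - 1577784 + 279669312)/4038 = -163891 - 2*(-66447708780)/4038 = -163891 - 1*(-22149236260/673) = -163891 + 22149236260/673 = 22038937617/673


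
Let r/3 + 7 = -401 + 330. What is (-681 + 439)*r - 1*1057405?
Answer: -1000777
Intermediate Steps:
r = -234 (r = -21 + 3*(-401 + 330) = -21 + 3*(-71) = -21 - 213 = -234)
(-681 + 439)*r - 1*1057405 = (-681 + 439)*(-234) - 1*1057405 = -242*(-234) - 1057405 = 56628 - 1057405 = -1000777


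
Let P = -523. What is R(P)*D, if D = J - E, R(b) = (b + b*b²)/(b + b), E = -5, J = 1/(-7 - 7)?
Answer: 9436785/14 ≈ 6.7406e+5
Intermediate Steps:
J = -1/14 (J = 1/(-14) = -1/14 ≈ -0.071429)
R(b) = (b + b³)/(2*b) (R(b) = (b + b³)/((2*b)) = (b + b³)*(1/(2*b)) = (b + b³)/(2*b))
D = 69/14 (D = -1/14 - 1*(-5) = -1/14 + 5 = 69/14 ≈ 4.9286)
R(P)*D = (½ + (½)*(-523)²)*(69/14) = (½ + (½)*273529)*(69/14) = (½ + 273529/2)*(69/14) = 136765*(69/14) = 9436785/14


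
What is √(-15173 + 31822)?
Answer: √16649 ≈ 129.03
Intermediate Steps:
√(-15173 + 31822) = √16649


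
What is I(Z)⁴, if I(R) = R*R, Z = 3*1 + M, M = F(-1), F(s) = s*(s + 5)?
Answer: 1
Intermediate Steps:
F(s) = s*(5 + s)
M = -4 (M = -(5 - 1) = -1*4 = -4)
Z = -1 (Z = 3*1 - 4 = 3 - 4 = -1)
I(R) = R²
I(Z)⁴ = ((-1)²)⁴ = 1⁴ = 1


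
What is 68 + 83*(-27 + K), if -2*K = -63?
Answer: 883/2 ≈ 441.50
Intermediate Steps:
K = 63/2 (K = -½*(-63) = 63/2 ≈ 31.500)
68 + 83*(-27 + K) = 68 + 83*(-27 + 63/2) = 68 + 83*(9/2) = 68 + 747/2 = 883/2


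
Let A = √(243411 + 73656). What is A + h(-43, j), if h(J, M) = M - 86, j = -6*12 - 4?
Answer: -162 + √317067 ≈ 401.09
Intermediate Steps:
j = -76 (j = -72 - 4 = -76)
h(J, M) = -86 + M
A = √317067 ≈ 563.09
A + h(-43, j) = √317067 + (-86 - 76) = √317067 - 162 = -162 + √317067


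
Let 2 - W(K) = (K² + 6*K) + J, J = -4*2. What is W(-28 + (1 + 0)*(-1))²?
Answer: 431649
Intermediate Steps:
J = -8
W(K) = 10 - K² - 6*K (W(K) = 2 - ((K² + 6*K) - 8) = 2 - (-8 + K² + 6*K) = 2 + (8 - K² - 6*K) = 10 - K² - 6*K)
W(-28 + (1 + 0)*(-1))² = (10 - (-28 + (1 + 0)*(-1))² - 6*(-28 + (1 + 0)*(-1)))² = (10 - (-28 + 1*(-1))² - 6*(-28 + 1*(-1)))² = (10 - (-28 - 1)² - 6*(-28 - 1))² = (10 - 1*(-29)² - 6*(-29))² = (10 - 1*841 + 174)² = (10 - 841 + 174)² = (-657)² = 431649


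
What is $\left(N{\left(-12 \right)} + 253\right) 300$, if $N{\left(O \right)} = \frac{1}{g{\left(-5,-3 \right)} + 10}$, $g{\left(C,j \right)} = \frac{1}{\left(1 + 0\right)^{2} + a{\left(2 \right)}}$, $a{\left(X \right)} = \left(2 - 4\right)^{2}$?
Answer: $\frac{1290800}{17} \approx 75929.0$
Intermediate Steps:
$a{\left(X \right)} = 4$ ($a{\left(X \right)} = \left(-2\right)^{2} = 4$)
$g{\left(C,j \right)} = \frac{1}{5}$ ($g{\left(C,j \right)} = \frac{1}{\left(1 + 0\right)^{2} + 4} = \frac{1}{1^{2} + 4} = \frac{1}{1 + 4} = \frac{1}{5}$)
$N{\left(O \right)} = \frac{5}{51}$ ($N{\left(O \right)} = \frac{1}{\frac{1}{5} + 10} = \frac{1}{\frac{51}{5}} = \frac{5}{51}$)
$\left(N{\left(-12 \right)} + 253\right) 300 = \left(\frac{5}{51} + 253\right) 300 = \frac{12908}{51} \cdot 300 = \frac{1290800}{17}$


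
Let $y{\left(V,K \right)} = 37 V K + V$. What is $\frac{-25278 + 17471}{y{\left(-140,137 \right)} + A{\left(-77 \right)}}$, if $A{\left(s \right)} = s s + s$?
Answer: $\frac{7807}{703948} \approx 0.01109$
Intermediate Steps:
$A{\left(s \right)} = s + s^{2}$ ($A{\left(s \right)} = s^{2} + s = s + s^{2}$)
$y{\left(V,K \right)} = V + 37 K V$ ($y{\left(V,K \right)} = 37 K V + V = V + 37 K V$)
$\frac{-25278 + 17471}{y{\left(-140,137 \right)} + A{\left(-77 \right)}} = \frac{-25278 + 17471}{- 140 \left(1 + 37 \cdot 137\right) - 77 \left(1 - 77\right)} = - \frac{7807}{- 140 \left(1 + 5069\right) - -5852} = - \frac{7807}{\left(-140\right) 5070 + 5852} = - \frac{7807}{-709800 + 5852} = - \frac{7807}{-703948} = \left(-7807\right) \left(- \frac{1}{703948}\right) = \frac{7807}{703948}$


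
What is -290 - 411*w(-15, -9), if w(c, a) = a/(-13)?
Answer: -7469/13 ≈ -574.54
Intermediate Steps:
w(c, a) = -a/13 (w(c, a) = a*(-1/13) = -a/13)
-290 - 411*w(-15, -9) = -290 - (-411)*(-9)/13 = -290 - 411*9/13 = -290 - 3699/13 = -7469/13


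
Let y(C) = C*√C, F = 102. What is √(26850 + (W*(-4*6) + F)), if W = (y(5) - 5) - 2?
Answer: 2*√(6780 - 30*√5) ≈ 163.86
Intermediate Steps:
y(C) = C^(3/2)
W = -7 + 5*√5 (W = (5^(3/2) - 5) - 2 = (5*√5 - 5) - 2 = (-5 + 5*√5) - 2 = -7 + 5*√5 ≈ 4.1803)
√(26850 + (W*(-4*6) + F)) = √(26850 + ((-7 + 5*√5)*(-4*6) + 102)) = √(26850 + ((-7 + 5*√5)*(-24) + 102)) = √(26850 + ((168 - 120*√5) + 102)) = √(26850 + (270 - 120*√5)) = √(27120 - 120*√5)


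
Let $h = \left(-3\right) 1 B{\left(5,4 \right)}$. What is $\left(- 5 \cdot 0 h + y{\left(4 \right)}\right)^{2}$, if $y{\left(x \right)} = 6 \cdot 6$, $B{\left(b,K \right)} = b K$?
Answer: $1296$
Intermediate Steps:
$B{\left(b,K \right)} = K b$
$h = -60$ ($h = \left(-3\right) 1 \cdot 4 \cdot 5 = \left(-3\right) 20 = -60$)
$y{\left(x \right)} = 36$
$\left(- 5 \cdot 0 h + y{\left(4 \right)}\right)^{2} = \left(- 5 \cdot 0 \left(-60\right) + 36\right)^{2} = \left(\left(-5\right) 0 + 36\right)^{2} = \left(0 + 36\right)^{2} = 36^{2} = 1296$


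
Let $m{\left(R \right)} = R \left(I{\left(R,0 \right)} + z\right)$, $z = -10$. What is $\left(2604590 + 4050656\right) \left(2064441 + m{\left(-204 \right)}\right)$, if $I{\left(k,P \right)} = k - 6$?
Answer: $14038050147966$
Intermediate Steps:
$I{\left(k,P \right)} = -6 + k$ ($I{\left(k,P \right)} = k - 6 = -6 + k$)
$m{\left(R \right)} = R \left(-16 + R\right)$ ($m{\left(R \right)} = R \left(\left(-6 + R\right) - 10\right) = R \left(-16 + R\right)$)
$\left(2604590 + 4050656\right) \left(2064441 + m{\left(-204 \right)}\right) = \left(2604590 + 4050656\right) \left(2064441 - 204 \left(-16 - 204\right)\right) = 6655246 \left(2064441 - -44880\right) = 6655246 \left(2064441 + 44880\right) = 6655246 \cdot 2109321 = 14038050147966$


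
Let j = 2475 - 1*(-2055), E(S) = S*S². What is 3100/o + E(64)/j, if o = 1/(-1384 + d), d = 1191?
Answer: -1355018428/2265 ≈ -5.9824e+5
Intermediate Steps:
E(S) = S³
j = 4530 (j = 2475 + 2055 = 4530)
o = -1/193 (o = 1/(-1384 + 1191) = 1/(-193) = -1/193 ≈ -0.0051813)
3100/o + E(64)/j = 3100/(-1/193) + 64³/4530 = 3100*(-193) + 262144*(1/4530) = -598300 + 131072/2265 = -1355018428/2265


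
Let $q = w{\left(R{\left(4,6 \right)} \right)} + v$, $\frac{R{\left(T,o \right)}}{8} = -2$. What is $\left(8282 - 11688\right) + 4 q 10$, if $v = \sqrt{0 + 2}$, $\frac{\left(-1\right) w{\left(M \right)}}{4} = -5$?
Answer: $-2606 + 40 \sqrt{2} \approx -2549.4$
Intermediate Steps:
$R{\left(T,o \right)} = -16$ ($R{\left(T,o \right)} = 8 \left(-2\right) = -16$)
$w{\left(M \right)} = 20$ ($w{\left(M \right)} = \left(-4\right) \left(-5\right) = 20$)
$v = \sqrt{2} \approx 1.4142$
$q = 20 + \sqrt{2} \approx 21.414$
$\left(8282 - 11688\right) + 4 q 10 = \left(8282 - 11688\right) + 4 \left(20 + \sqrt{2}\right) 10 = -3406 + \left(80 + 4 \sqrt{2}\right) 10 = -3406 + \left(800 + 40 \sqrt{2}\right) = -2606 + 40 \sqrt{2}$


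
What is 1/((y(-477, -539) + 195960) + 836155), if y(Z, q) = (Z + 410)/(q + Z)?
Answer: 1016/1048628907 ≈ 9.6888e-7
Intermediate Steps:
y(Z, q) = (410 + Z)/(Z + q)
1/((y(-477, -539) + 195960) + 836155) = 1/(((410 - 477)/(-477 - 539) + 195960) + 836155) = 1/((-67/(-1016) + 195960) + 836155) = 1/((-1/1016*(-67) + 195960) + 836155) = 1/((67/1016 + 195960) + 836155) = 1/(199095427/1016 + 836155) = 1/(1048628907/1016) = 1016/1048628907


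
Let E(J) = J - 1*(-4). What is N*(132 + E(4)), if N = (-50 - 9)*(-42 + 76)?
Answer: -280840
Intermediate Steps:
E(J) = 4 + J (E(J) = J + 4 = 4 + J)
N = -2006 (N = -59*34 = -2006)
N*(132 + E(4)) = -2006*(132 + (4 + 4)) = -2006*(132 + 8) = -2006*140 = -280840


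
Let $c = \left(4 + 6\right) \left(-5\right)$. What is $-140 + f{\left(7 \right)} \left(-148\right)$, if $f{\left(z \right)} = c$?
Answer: $7260$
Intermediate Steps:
$c = -50$ ($c = 10 \left(-5\right) = -50$)
$f{\left(z \right)} = -50$
$-140 + f{\left(7 \right)} \left(-148\right) = -140 - -7400 = -140 + 7400 = 7260$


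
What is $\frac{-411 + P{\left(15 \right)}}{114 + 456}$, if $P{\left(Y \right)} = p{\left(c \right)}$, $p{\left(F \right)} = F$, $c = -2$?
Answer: $- \frac{413}{570} \approx -0.72456$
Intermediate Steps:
$P{\left(Y \right)} = -2$
$\frac{-411 + P{\left(15 \right)}}{114 + 456} = \frac{-411 - 2}{114 + 456} = - \frac{413}{570}$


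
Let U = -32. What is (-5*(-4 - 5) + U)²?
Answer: 169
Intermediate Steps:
(-5*(-4 - 5) + U)² = (-5*(-4 - 5) - 32)² = (-5*(-9) - 32)² = (45 - 32)² = 13² = 169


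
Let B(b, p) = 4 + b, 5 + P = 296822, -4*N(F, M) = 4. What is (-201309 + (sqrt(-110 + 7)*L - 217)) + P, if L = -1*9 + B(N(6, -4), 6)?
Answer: 95291 - 6*I*sqrt(103) ≈ 95291.0 - 60.893*I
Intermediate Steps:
N(F, M) = -1 (N(F, M) = -1/4*4 = -1)
P = 296817 (P = -5 + 296822 = 296817)
L = -6 (L = -1*9 + (4 - 1) = -9 + 3 = -6)
(-201309 + (sqrt(-110 + 7)*L - 217)) + P = (-201309 + (sqrt(-110 + 7)*(-6) - 217)) + 296817 = (-201309 + (sqrt(-103)*(-6) - 217)) + 296817 = (-201309 + ((I*sqrt(103))*(-6) - 217)) + 296817 = (-201309 + (-6*I*sqrt(103) - 217)) + 296817 = (-201309 + (-217 - 6*I*sqrt(103))) + 296817 = (-201526 - 6*I*sqrt(103)) + 296817 = 95291 - 6*I*sqrt(103)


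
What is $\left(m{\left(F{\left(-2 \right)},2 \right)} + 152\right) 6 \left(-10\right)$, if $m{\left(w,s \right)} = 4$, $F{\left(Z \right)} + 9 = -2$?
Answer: $-9360$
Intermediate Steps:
$F{\left(Z \right)} = -11$ ($F{\left(Z \right)} = -9 - 2 = -11$)
$\left(m{\left(F{\left(-2 \right)},2 \right)} + 152\right) 6 \left(-10\right) = \left(4 + 152\right) 6 \left(-10\right) = 156 \left(-60\right) = -9360$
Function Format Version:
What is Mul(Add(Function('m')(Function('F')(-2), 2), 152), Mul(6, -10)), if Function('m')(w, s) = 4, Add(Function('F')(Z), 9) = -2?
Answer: -9360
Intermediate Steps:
Function('F')(Z) = -11 (Function('F')(Z) = Add(-9, -2) = -11)
Mul(Add(Function('m')(Function('F')(-2), 2), 152), Mul(6, -10)) = Mul(Add(4, 152), Mul(6, -10)) = Mul(156, -60) = -9360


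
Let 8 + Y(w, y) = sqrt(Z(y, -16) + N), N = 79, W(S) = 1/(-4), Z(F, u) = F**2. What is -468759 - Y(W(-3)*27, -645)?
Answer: -468751 - 2*sqrt(104026) ≈ -4.6940e+5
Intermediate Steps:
W(S) = -1/4
Y(w, y) = -8 + sqrt(79 + y**2) (Y(w, y) = -8 + sqrt(y**2 + 79) = -8 + sqrt(79 + y**2))
-468759 - Y(W(-3)*27, -645) = -468759 - (-8 + sqrt(79 + (-645)**2)) = -468759 - (-8 + sqrt(79 + 416025)) = -468759 - (-8 + sqrt(416104)) = -468759 - (-8 + 2*sqrt(104026)) = -468759 + (8 - 2*sqrt(104026)) = -468751 - 2*sqrt(104026)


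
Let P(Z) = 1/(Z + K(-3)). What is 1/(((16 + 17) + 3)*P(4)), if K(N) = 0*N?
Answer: ⅑ ≈ 0.11111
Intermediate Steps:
K(N) = 0
P(Z) = 1/Z (P(Z) = 1/(Z + 0) = 1/Z)
1/(((16 + 17) + 3)*P(4)) = 1/(((16 + 17) + 3)/4) = 1/((33 + 3)*(¼)) = 1/(36*(¼)) = 1/9 = ⅑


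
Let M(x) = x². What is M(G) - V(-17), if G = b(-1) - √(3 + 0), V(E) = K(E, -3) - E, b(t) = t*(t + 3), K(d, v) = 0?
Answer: -10 + 4*√3 ≈ -3.0718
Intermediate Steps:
b(t) = t*(3 + t)
V(E) = -E (V(E) = 0 - E = -E)
G = -2 - √3 (G = -(3 - 1) - √(3 + 0) = -1*2 - √3 = -2 - √3 ≈ -3.7321)
M(G) - V(-17) = (-2 - √3)² - (-1)*(-17) = (-2 - √3)² - 1*17 = (-2 - √3)² - 17 = -17 + (-2 - √3)²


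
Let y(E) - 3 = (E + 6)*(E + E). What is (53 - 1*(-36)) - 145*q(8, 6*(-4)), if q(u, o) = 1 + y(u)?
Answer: -32971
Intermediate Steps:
y(E) = 3 + 2*E*(6 + E) (y(E) = 3 + (E + 6)*(E + E) = 3 + (6 + E)*(2*E) = 3 + 2*E*(6 + E))
q(u, o) = 4 + 2*u**2 + 12*u (q(u, o) = 1 + (3 + 2*u**2 + 12*u) = 4 + 2*u**2 + 12*u)
(53 - 1*(-36)) - 145*q(8, 6*(-4)) = (53 - 1*(-36)) - 145*(4 + 2*8**2 + 12*8) = (53 + 36) - 145*(4 + 2*64 + 96) = 89 - 145*(4 + 128 + 96) = 89 - 145*228 = 89 - 33060 = -32971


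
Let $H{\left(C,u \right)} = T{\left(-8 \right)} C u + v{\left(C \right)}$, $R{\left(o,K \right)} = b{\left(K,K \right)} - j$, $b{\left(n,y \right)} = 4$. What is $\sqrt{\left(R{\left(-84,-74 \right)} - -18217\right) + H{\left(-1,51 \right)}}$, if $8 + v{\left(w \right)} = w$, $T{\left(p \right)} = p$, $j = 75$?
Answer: $\sqrt{18545} \approx 136.18$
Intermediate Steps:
$v{\left(w \right)} = -8 + w$
$R{\left(o,K \right)} = -71$ ($R{\left(o,K \right)} = 4 - 75 = -71$)
$H{\left(C,u \right)} = -8 + C - 8 C u$ ($H{\left(C,u \right)} = - 8 C u + \left(-8 + C\right) = -8 + C - 8 C u$)
$\sqrt{\left(R{\left(-84,-74 \right)} - -18217\right) + H{\left(-1,51 \right)}} = \sqrt{\left(-71 - -18217\right) - \left(9 - 408\right)} = \sqrt{\left(-71 + 18217\right) - -399} = \sqrt{18146 + 399} = \sqrt{18545}$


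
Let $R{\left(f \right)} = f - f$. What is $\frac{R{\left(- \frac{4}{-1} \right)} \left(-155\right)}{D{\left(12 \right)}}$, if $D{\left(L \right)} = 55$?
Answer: $0$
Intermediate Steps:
$R{\left(f \right)} = 0$
$\frac{R{\left(- \frac{4}{-1} \right)} \left(-155\right)}{D{\left(12 \right)}} = \frac{0 \left(-155\right)}{55} = 0 \cdot \frac{1}{55} = 0$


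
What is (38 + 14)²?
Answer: 2704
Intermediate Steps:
(38 + 14)² = 52² = 2704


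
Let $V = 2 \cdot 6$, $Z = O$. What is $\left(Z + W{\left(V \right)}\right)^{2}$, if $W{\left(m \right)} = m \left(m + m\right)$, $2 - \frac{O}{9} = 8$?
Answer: $54756$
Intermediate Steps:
$O = -54$ ($O = 18 - 72 = -54$)
$Z = -54$
$V = 12$
$W{\left(m \right)} = 2 m^{2}$ ($W{\left(m \right)} = m 2 m = 2 m^{2}$)
$\left(Z + W{\left(V \right)}\right)^{2} = \left(-54 + 2 \cdot 12^{2}\right)^{2} = \left(-54 + 2 \cdot 144\right)^{2} = \left(-54 + 288\right)^{2} = 234^{2} = 54756$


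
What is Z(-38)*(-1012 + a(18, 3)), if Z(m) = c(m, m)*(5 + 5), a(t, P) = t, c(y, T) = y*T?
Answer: -14353360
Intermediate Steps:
c(y, T) = T*y
Z(m) = 10*m² (Z(m) = (m*m)*(5 + 5) = m²*10 = 10*m²)
Z(-38)*(-1012 + a(18, 3)) = (10*(-38)²)*(-1012 + 18) = (10*1444)*(-994) = 14440*(-994) = -14353360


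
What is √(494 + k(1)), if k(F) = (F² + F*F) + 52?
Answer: 2*√137 ≈ 23.409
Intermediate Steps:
k(F) = 52 + 2*F² (k(F) = (F² + F²) + 52 = 2*F² + 52 = 52 + 2*F²)
√(494 + k(1)) = √(494 + (52 + 2*1²)) = √(494 + (52 + 2*1)) = √(494 + (52 + 2)) = √(494 + 54) = √548 = 2*√137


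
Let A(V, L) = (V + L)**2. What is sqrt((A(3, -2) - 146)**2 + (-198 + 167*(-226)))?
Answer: I*sqrt(16915) ≈ 130.06*I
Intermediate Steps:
A(V, L) = (L + V)**2
sqrt((A(3, -2) - 146)**2 + (-198 + 167*(-226))) = sqrt(((-2 + 3)**2 - 146)**2 + (-198 + 167*(-226))) = sqrt((1**2 - 146)**2 + (-198 - 37742)) = sqrt((1 - 146)**2 - 37940) = sqrt((-145)**2 - 37940) = sqrt(21025 - 37940) = sqrt(-16915) = I*sqrt(16915)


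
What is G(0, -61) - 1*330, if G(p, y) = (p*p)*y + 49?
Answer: -281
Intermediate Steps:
G(p, y) = 49 + y*p² (G(p, y) = p²*y + 49 = y*p² + 49 = 49 + y*p²)
G(0, -61) - 1*330 = (49 - 61*0²) - 1*330 = (49 - 61*0) - 330 = (49 + 0) - 330 = 49 - 330 = -281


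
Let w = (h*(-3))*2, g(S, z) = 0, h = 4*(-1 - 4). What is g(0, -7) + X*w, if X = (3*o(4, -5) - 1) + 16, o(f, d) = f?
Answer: 3240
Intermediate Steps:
h = -20 (h = 4*(-5) = -20)
w = 120 (w = -20*(-3)*2 = 60*2 = 120)
X = 27 (X = (3*4 - 1) + 16 = (12 - 1) + 16 = 11 + 16 = 27)
g(0, -7) + X*w = 0 + 27*120 = 0 + 3240 = 3240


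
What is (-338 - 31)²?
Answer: 136161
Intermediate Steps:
(-338 - 31)² = (-369)² = 136161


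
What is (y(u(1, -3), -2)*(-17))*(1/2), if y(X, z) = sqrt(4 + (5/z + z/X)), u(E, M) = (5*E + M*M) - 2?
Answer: -17*sqrt(3)/3 ≈ -9.8150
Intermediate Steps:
u(E, M) = -2 + M**2 + 5*E (u(E, M) = (5*E + M**2) - 2 = (M**2 + 5*E) - 2 = -2 + M**2 + 5*E)
y(X, z) = sqrt(4 + 5/z + z/X)
(y(u(1, -3), -2)*(-17))*(1/2) = (sqrt(4 + 5/(-2) - 2/(-2 + (-3)**2 + 5*1))*(-17))*(1/2) = (sqrt(4 + 5*(-1/2) - 2/(-2 + 9 + 5))*(-17))*(1*(1/2)) = (sqrt(4 - 5/2 - 2/12)*(-17))*(1/2) = (sqrt(4 - 5/2 - 2*1/12)*(-17))*(1/2) = (sqrt(4 - 5/2 - 1/6)*(-17))*(1/2) = (sqrt(4/3)*(-17))*(1/2) = ((2*sqrt(3)/3)*(-17))*(1/2) = -34*sqrt(3)/3*(1/2) = -17*sqrt(3)/3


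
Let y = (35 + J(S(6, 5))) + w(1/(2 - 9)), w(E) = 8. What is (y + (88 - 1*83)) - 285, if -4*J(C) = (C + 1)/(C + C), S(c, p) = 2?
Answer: -3795/16 ≈ -237.19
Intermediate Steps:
J(C) = -(1 + C)/(8*C) (J(C) = -(C + 1)/(4*(C + C)) = -(1 + C)/(4*(2*C)) = -(1 + C)*1/(2*C)/4 = -(1 + C)/(8*C))
y = 685/16 (y = (35 + (1/8)*(-1 - 1*2)/2) + 8 = (35 + (1/8)*(1/2)*(-1 - 2)) + 8 = (35 + (1/8)*(1/2)*(-3)) + 8 = (35 - 3/16) + 8 = 557/16 + 8 = 685/16 ≈ 42.813)
(y + (88 - 1*83)) - 285 = (685/16 + (88 - 1*83)) - 285 = (685/16 + (88 - 83)) - 285 = (685/16 + 5) - 285 = 765/16 - 285 = -3795/16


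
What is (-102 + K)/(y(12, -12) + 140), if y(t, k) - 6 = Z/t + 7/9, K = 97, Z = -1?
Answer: -180/5281 ≈ -0.034084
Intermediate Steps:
y(t, k) = 61/9 - 1/t (y(t, k) = 6 + (-1/t + 7/9) = 6 + (7/9 - 1/t) = 61/9 - 1/t)
(-102 + K)/(y(12, -12) + 140) = (-102 + 97)/((61/9 - 1/12) + 140) = -5/((61/9 - 1*1/12) + 140) = -5/((61/9 - 1/12) + 140) = -5/(241/36 + 140) = -5/5281/36 = -5*36/5281 = -180/5281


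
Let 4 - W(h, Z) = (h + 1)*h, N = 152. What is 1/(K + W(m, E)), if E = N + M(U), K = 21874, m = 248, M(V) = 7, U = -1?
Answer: -1/39874 ≈ -2.5079e-5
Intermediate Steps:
E = 159 (E = 152 + 7 = 159)
W(h, Z) = 4 - h*(1 + h) (W(h, Z) = 4 - (h + 1)*h = 4 - (1 + h)*h = 4 - h*(1 + h))
1/(K + W(m, E)) = 1/(21874 + (4 - 1*248 - 1*248²)) = 1/(21874 + (4 - 248 - 1*61504)) = 1/(21874 + (4 - 248 - 61504)) = 1/(21874 - 61748) = 1/(-39874) = -1/39874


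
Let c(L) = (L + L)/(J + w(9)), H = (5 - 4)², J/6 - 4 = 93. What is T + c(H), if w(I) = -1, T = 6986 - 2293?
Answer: 2726635/581 ≈ 4693.0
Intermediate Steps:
J = 582 (J = 24 + 6*93 = 24 + 558 = 582)
T = 4693
H = 1 (H = 1² = 1)
c(L) = 2*L/581 (c(L) = (L + L)/(582 - 1) = (2*L)/581 = (2*L)*(1/581) = 2*L/581)
T + c(H) = 4693 + (2/581)*1 = 4693 + 2/581 = 2726635/581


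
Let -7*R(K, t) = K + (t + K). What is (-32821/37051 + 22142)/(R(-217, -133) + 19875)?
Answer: 820350421/739389756 ≈ 1.1095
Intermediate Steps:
R(K, t) = -2*K/7 - t/7 (R(K, t) = -(K + (t + K))/7 = -(K + (K + t))/7 = -(t + 2*K)/7 = -2*K/7 - t/7)
(-32821/37051 + 22142)/(R(-217, -133) + 19875) = (-32821/37051 + 22142)/((-2/7*(-217) - ⅐*(-133)) + 19875) = (-32821*1/37051 + 22142)/((62 + 19) + 19875) = (-32821/37051 + 22142)/(81 + 19875) = (820350421/37051)/19956 = (820350421/37051)*(1/19956) = 820350421/739389756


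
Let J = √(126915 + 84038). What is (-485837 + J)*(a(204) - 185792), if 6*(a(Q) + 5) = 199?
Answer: 541505660971/6 - 1114583*√210953/6 ≈ 9.0166e+10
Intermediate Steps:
a(Q) = 169/6 (a(Q) = -5 + (⅙)*199 = -5 + 199/6 = 169/6)
J = √210953 ≈ 459.30
(-485837 + J)*(a(204) - 185792) = (-485837 + √210953)*(169/6 - 185792) = (-485837 + √210953)*(-1114583/6) = 541505660971/6 - 1114583*√210953/6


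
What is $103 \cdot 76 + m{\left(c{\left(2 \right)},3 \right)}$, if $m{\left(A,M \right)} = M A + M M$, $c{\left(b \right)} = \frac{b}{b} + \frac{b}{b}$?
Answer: $7843$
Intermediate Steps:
$c{\left(b \right)} = 2$ ($c{\left(b \right)} = 1 + 1 = 2$)
$m{\left(A,M \right)} = M^{2} + A M$ ($m{\left(A,M \right)} = A M + M^{2} = M^{2} + A M$)
$103 \cdot 76 + m{\left(c{\left(2 \right)},3 \right)} = 103 \cdot 76 + 3 \left(2 + 3\right) = 7828 + 3 \cdot 5 = 7828 + 15 = 7843$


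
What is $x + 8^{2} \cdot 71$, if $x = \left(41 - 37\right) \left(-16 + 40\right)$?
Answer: $4640$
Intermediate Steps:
$x = 96$ ($x = 4 \cdot 24 = 96$)
$x + 8^{2} \cdot 71 = 96 + 8^{2} \cdot 71 = 96 + 64 \cdot 71 = 96 + 4544 = 4640$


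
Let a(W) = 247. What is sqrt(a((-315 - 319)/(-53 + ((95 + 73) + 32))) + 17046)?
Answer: sqrt(17293) ≈ 131.50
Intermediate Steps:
sqrt(a((-315 - 319)/(-53 + ((95 + 73) + 32))) + 17046) = sqrt(247 + 17046) = sqrt(17293)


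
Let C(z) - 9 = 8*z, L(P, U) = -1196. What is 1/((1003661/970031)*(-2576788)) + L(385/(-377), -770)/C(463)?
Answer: -3093124660283231/9602640878282884 ≈ -0.32211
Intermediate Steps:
C(z) = 9 + 8*z
1/((1003661/970031)*(-2576788)) + L(385/(-377), -770)/C(463) = 1/((1003661/970031)*(-2576788)) - 1196/(9 + 8*463) = -1/2576788/(1003661*(1/970031)) - 1196/(9 + 3704) = -1/2576788/(1003661/970031) - 1196/3713 = (970031/1003661)*(-1/2576788) - 1196*1/3713 = -970031/2586221620868 - 1196/3713 = -3093124660283231/9602640878282884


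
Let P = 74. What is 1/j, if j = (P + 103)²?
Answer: 1/31329 ≈ 3.1919e-5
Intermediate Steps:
j = 31329 (j = (74 + 103)² = 177² = 31329)
1/j = 1/31329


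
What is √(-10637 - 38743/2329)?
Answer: 6*I*√5554391/137 ≈ 103.22*I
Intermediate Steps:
√(-10637 - 38743/2329) = √(-10637 - 38743*1/2329) = √(-10637 - 2279/137) = √(-1459548/137) = 6*I*√5554391/137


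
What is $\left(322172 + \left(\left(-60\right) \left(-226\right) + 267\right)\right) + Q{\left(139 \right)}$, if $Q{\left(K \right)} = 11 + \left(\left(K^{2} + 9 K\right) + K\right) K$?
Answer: $3214839$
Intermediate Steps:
$Q{\left(K \right)} = 11 + K \left(K^{2} + 10 K\right)$ ($Q{\left(K \right)} = 11 + \left(K^{2} + 10 K\right) K = 11 + K \left(K^{2} + 10 K\right)$)
$\left(322172 + \left(\left(-60\right) \left(-226\right) + 267\right)\right) + Q{\left(139 \right)} = \left(322172 + \left(\left(-60\right) \left(-226\right) + 267\right)\right) + \left(11 + 139^{3} + 10 \cdot 139^{2}\right) = \left(322172 + \left(13560 + 267\right)\right) + \left(11 + 2685619 + 10 \cdot 19321\right) = \left(322172 + 13827\right) + \left(11 + 2685619 + 193210\right) = 335999 + 2878840 = 3214839$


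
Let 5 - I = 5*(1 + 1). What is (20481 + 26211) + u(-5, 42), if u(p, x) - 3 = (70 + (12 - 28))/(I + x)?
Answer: 1727769/37 ≈ 46696.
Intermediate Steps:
I = -5 (I = 5 - 5*(1 + 1) = 5 - 5*2 = 5 - 1*10 = 5 - 10 = -5)
u(p, x) = 3 + 54/(-5 + x) (u(p, x) = 3 + (70 + (12 - 28))/(-5 + x) = 3 + (70 - 16)/(-5 + x) = 3 + 54/(-5 + x))
(20481 + 26211) + u(-5, 42) = (20481 + 26211) + 3*(13 + 42)/(-5 + 42) = 46692 + 3*55/37 = 46692 + 3*(1/37)*55 = 46692 + 165/37 = 1727769/37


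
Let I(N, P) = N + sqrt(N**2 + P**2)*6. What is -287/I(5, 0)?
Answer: -41/5 ≈ -8.2000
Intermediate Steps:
I(N, P) = N + 6*sqrt(N**2 + P**2)
-287/I(5, 0) = -287/(5 + 6*sqrt(5**2 + 0**2)) = -287/(5 + 6*sqrt(25 + 0)) = -287/(5 + 6*sqrt(25)) = -287/(5 + 6*5) = -287/(5 + 30) = -287/35 = -287*1/35 = -41/5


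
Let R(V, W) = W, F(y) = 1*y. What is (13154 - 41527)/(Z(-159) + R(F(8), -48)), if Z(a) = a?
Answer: 28373/207 ≈ 137.07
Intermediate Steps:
F(y) = y
(13154 - 41527)/(Z(-159) + R(F(8), -48)) = (13154 - 41527)/(-159 - 48) = -28373/(-207) = -28373*(-1/207) = 28373/207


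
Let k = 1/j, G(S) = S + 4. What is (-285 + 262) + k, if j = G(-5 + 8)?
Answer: -160/7 ≈ -22.857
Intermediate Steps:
G(S) = 4 + S
j = 7 (j = 4 + (-5 + 8) = 4 + 3 = 7)
k = ⅐ (k = 1/7 = ⅐ ≈ 0.14286)
(-285 + 262) + k = (-285 + 262) + ⅐ = -23 + ⅐ = -160/7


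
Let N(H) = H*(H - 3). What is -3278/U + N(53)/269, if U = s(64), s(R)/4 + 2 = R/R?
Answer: 446191/538 ≈ 829.35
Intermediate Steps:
N(H) = H*(-3 + H)
s(R) = -4 (s(R) = -8 + 4*(R/R) = -8 + 4*1 = -8 + 4 = -4)
U = -4
-3278/U + N(53)/269 = -3278/(-4) + (53*(-3 + 53))/269 = -3278*(-¼) + (53*50)*(1/269) = 1639/2 + 2650*(1/269) = 1639/2 + 2650/269 = 446191/538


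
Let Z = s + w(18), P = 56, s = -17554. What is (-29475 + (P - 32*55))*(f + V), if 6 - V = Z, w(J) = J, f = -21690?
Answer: 129330492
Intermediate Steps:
Z = -17536 (Z = -17554 + 18 = -17536)
V = 17542 (V = 6 - 1*(-17536) = 6 + 17536 = 17542)
(-29475 + (P - 32*55))*(f + V) = (-29475 + (56 - 32*55))*(-21690 + 17542) = (-29475 + (56 - 1760))*(-4148) = (-29475 - 1704)*(-4148) = -31179*(-4148) = 129330492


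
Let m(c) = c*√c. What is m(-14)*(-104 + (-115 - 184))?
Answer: 5642*I*√14 ≈ 21110.0*I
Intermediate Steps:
m(c) = c^(3/2)
m(-14)*(-104 + (-115 - 184)) = (-14)^(3/2)*(-104 + (-115 - 184)) = (-14*I*√14)*(-104 - 299) = -14*I*√14*(-403) = 5642*I*√14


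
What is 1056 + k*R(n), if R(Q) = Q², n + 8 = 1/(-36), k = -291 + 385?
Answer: 4609775/648 ≈ 7113.9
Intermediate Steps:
k = 94
n = -289/36 (n = -8 + 1/(-36) = -8 - 1/36 = -289/36 ≈ -8.0278)
1056 + k*R(n) = 1056 + 94*(-289/36)² = 1056 + 94*(83521/1296) = 1056 + 3925487/648 = 4609775/648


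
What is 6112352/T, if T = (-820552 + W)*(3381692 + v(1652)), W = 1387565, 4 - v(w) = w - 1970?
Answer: 3056176/958822952091 ≈ 3.1874e-6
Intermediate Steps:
v(w) = 1974 - w (v(w) = 4 - (w - 1970) = 4 - (-1970 + w) = 4 + (1970 - w) = 1974 - w)
T = 1917645904182 (T = (-820552 + 1387565)*(3381692 + (1974 - 1*1652)) = 567013*(3381692 + (1974 - 1652)) = 567013*(3381692 + 322) = 567013*3382014 = 1917645904182)
6112352/T = 6112352/1917645904182 = 6112352*(1/1917645904182) = 3056176/958822952091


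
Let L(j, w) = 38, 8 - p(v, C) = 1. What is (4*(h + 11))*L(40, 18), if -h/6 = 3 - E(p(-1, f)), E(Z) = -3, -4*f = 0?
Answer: -3800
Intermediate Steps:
f = 0 (f = -1/4*0 = 0)
p(v, C) = 7 (p(v, C) = 8 - 1*1 = 8 - 1 = 7)
h = -36 (h = -6*(3 - 1*(-3)) = -6*(3 + 3) = -6*6 = -36)
(4*(h + 11))*L(40, 18) = (4*(-36 + 11))*38 = (4*(-25))*38 = -100*38 = -3800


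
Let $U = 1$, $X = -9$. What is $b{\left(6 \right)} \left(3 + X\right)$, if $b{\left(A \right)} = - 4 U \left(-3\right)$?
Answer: $-72$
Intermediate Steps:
$b{\left(A \right)} = 12$ ($b{\left(A \right)} = \left(-4\right) 1 \left(-3\right) = \left(-4\right) \left(-3\right) = 12$)
$b{\left(6 \right)} \left(3 + X\right) = 12 \left(3 - 9\right) = 12 \left(-6\right) = -72$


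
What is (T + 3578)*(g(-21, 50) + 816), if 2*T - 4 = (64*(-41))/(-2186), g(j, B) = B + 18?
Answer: 3459618864/1093 ≈ 3.1653e+6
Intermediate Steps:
g(j, B) = 18 + B
T = 2842/1093 (T = 2 + ((64*(-41))/(-2186))/2 = 2 + (-2624*(-1/2186))/2 = 2 + (1/2)*(1312/1093) = 2 + 656/1093 = 2842/1093 ≈ 2.6002)
(T + 3578)*(g(-21, 50) + 816) = (2842/1093 + 3578)*((18 + 50) + 816) = 3913596*(68 + 816)/1093 = (3913596/1093)*884 = 3459618864/1093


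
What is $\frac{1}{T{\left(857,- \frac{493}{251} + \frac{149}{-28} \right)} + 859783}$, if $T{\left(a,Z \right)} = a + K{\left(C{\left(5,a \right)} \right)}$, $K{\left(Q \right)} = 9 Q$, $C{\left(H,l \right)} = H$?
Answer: $\frac{1}{860685} \approx 1.1619 \cdot 10^{-6}$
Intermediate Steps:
$T{\left(a,Z \right)} = 45 + a$ ($T{\left(a,Z \right)} = a + 9 \cdot 5 = a + 45 = 45 + a$)
$\frac{1}{T{\left(857,- \frac{493}{251} + \frac{149}{-28} \right)} + 859783} = \frac{1}{\left(45 + 857\right) + 859783} = \frac{1}{902 + 859783} = \frac{1}{860685}$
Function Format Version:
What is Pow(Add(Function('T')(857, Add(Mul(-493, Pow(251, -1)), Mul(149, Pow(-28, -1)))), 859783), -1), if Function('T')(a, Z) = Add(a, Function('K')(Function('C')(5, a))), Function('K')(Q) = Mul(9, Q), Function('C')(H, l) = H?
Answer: Rational(1, 860685) ≈ 1.1619e-6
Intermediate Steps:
Function('T')(a, Z) = Add(45, a) (Function('T')(a, Z) = Add(a, Mul(9, 5)) = Add(a, 45) = Add(45, a))
Pow(Add(Function('T')(857, Add(Mul(-493, Pow(251, -1)), Mul(149, Pow(-28, -1)))), 859783), -1) = Pow(Add(Add(45, 857), 859783), -1) = Pow(Add(902, 859783), -1) = Pow(860685, -1) = Rational(1, 860685)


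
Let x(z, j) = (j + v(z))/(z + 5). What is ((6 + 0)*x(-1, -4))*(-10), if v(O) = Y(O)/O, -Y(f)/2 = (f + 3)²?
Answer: -60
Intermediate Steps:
Y(f) = -2*(3 + f)² (Y(f) = -2*(f + 3)² = -2*(3 + f)²)
v(O) = -2*(3 + O)²/O (v(O) = (-2*(3 + O)²)/O = -2*(3 + O)²/O)
x(z, j) = (j - 2*(3 + z)²/z)/(5 + z) (x(z, j) = (j - 2*(3 + z)²/z)/(z + 5) = (j - 2*(3 + z)²/z)/(5 + z))
((6 + 0)*x(-1, -4))*(-10) = ((6 + 0)*((-2*(3 - 1)² - 4*(-1))/((-1)*(5 - 1))))*(-10) = (6*(-1*(-2*2² + 4)/4))*(-10) = (6*(-1*¼*(-2*4 + 4)))*(-10) = (6*(-1*¼*(-8 + 4)))*(-10) = (6*(-1*¼*(-4)))*(-10) = (6*1)*(-10) = 6*(-10) = -60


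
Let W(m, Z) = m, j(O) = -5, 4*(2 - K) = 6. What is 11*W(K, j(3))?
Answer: 11/2 ≈ 5.5000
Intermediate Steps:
K = ½ (K = 2 - ¼*6 = 2 - 3/2 = ½ ≈ 0.50000)
11*W(K, j(3)) = 11*(½) = 11/2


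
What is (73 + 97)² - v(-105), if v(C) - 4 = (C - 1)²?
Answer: 17660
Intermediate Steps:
v(C) = 4 + (-1 + C)² (v(C) = 4 + (C - 1)² = 4 + (-1 + C)²)
(73 + 97)² - v(-105) = (73 + 97)² - (4 + (-1 - 105)²) = 170² - (4 + (-106)²) = 28900 - (4 + 11236) = 28900 - 1*11240 = 28900 - 11240 = 17660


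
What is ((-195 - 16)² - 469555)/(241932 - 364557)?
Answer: 47226/13625 ≈ 3.4661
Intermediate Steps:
((-195 - 16)² - 469555)/(241932 - 364557) = ((-211)² - 469555)/(-122625) = (44521 - 469555)*(-1/122625) = -425034*(-1/122625) = 47226/13625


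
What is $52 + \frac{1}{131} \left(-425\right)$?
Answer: $\frac{6387}{131} \approx 48.756$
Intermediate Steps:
$52 + \frac{1}{131} \left(-425\right) = 52 - \frac{425}{131} = \frac{6387}{131}$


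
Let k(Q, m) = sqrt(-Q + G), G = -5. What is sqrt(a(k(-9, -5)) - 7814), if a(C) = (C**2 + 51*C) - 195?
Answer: I*sqrt(7903) ≈ 88.899*I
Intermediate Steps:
k(Q, m) = sqrt(-5 - Q) (k(Q, m) = sqrt(-Q - 5) = sqrt(-5 - Q))
a(C) = -195 + C**2 + 51*C
sqrt(a(k(-9, -5)) - 7814) = sqrt((-195 + (sqrt(-5 - 1*(-9)))**2 + 51*sqrt(-5 - 1*(-9))) - 7814) = sqrt((-195 + (sqrt(-5 + 9))**2 + 51*sqrt(-5 + 9)) - 7814) = sqrt((-195 + (sqrt(4))**2 + 51*sqrt(4)) - 7814) = sqrt((-195 + 2**2 + 51*2) - 7814) = sqrt((-195 + 4 + 102) - 7814) = sqrt(-89 - 7814) = sqrt(-7903) = I*sqrt(7903)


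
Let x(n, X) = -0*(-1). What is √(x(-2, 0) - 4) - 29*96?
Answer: -2784 + 2*I ≈ -2784.0 + 2.0*I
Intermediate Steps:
x(n, X) = 0 (x(n, X) = -1*0 = 0)
√(x(-2, 0) - 4) - 29*96 = √(0 - 4) - 29*96 = √(-4) - 2784 = 2*I - 2784 = -2784 + 2*I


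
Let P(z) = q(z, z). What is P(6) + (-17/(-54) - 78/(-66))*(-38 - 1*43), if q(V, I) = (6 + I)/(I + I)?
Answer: -2645/22 ≈ -120.23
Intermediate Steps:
q(V, I) = (6 + I)/(2*I) (q(V, I) = (6 + I)/((2*I)) = (6 + I)*(1/(2*I)) = (6 + I)/(2*I))
P(z) = (6 + z)/(2*z)
P(6) + (-17/(-54) - 78/(-66))*(-38 - 1*43) = (1/2)*(6 + 6)/6 + (-17/(-54) - 78/(-66))*(-38 - 1*43) = (1/2)*(1/6)*12 + (-17*(-1/54) - 78*(-1/66))*(-38 - 43) = 1 + (17/54 + 13/11)*(-81) = 1 + (889/594)*(-81) = 1 - 2667/22 = -2645/22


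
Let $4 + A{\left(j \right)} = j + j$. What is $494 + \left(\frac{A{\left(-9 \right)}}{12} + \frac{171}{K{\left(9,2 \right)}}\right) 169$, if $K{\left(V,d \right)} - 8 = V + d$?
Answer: $\frac{10231}{6} \approx 1705.2$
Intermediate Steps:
$A{\left(j \right)} = -4 + 2 j$ ($A{\left(j \right)} = -4 + \left(j + j\right) = -4 + 2 j$)
$K{\left(V,d \right)} = 8 + V + d$ ($K{\left(V,d \right)} = 8 + \left(V + d\right) = 8 + V + d$)
$494 + \left(\frac{A{\left(-9 \right)}}{12} + \frac{171}{K{\left(9,2 \right)}}\right) 169 = 494 + \left(\frac{-4 + 2 \left(-9\right)}{12} + \frac{171}{8 + 9 + 2}\right) 169 = 494 + \left(\left(-4 - 18\right) \frac{1}{12} + \frac{171}{19}\right) 169 = 494 + \left(\left(-22\right) \frac{1}{12} + 171 \cdot \frac{1}{19}\right) 169 = 494 + \left(- \frac{11}{6} + 9\right) 169 = 494 + \frac{43}{6} \cdot 169 = 494 + \frac{7267}{6} = \frac{10231}{6}$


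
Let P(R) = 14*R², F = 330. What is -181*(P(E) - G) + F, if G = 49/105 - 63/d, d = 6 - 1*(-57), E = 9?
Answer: -3075308/15 ≈ -2.0502e+5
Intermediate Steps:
d = 63 (d = 6 + 57 = 63)
G = -8/15 (G = 49/105 - 63/63 = 49*(1/105) - 63*1/63 = 7/15 - 1 = -8/15 ≈ -0.53333)
-181*(P(E) - G) + F = -181*(14*9² - 1*(-8/15)) + 330 = -181*(14*81 + 8/15) + 330 = -181*(1134 + 8/15) + 330 = -181*17018/15 + 330 = -3080258/15 + 330 = -3075308/15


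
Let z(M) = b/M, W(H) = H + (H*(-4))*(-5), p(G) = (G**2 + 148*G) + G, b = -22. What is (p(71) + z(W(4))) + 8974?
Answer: 1032937/42 ≈ 24594.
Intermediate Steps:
p(G) = G**2 + 149*G
W(H) = 21*H (W(H) = H - 4*H*(-5) = H + 20*H = 21*H)
z(M) = -22/M
(p(71) + z(W(4))) + 8974 = (71*(149 + 71) - 22/(21*4)) + 8974 = (71*220 - 22/84) + 8974 = (15620 - 22*1/84) + 8974 = (15620 - 11/42) + 8974 = 656029/42 + 8974 = 1032937/42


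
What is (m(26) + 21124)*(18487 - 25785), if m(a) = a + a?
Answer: -154542448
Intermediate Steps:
m(a) = 2*a
(m(26) + 21124)*(18487 - 25785) = (2*26 + 21124)*(18487 - 25785) = (52 + 21124)*(-7298) = 21176*(-7298) = -154542448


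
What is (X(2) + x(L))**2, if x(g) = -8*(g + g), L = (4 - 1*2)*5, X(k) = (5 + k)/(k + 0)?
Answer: 97969/4 ≈ 24492.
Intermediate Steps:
X(k) = (5 + k)/k
L = 10 (L = (4 - 2)*5 = 2*5 = 10)
x(g) = -16*g
(X(2) + x(L))**2 = ((5 + 2)/2 - 16*10)**2 = ((1/2)*7 - 160)**2 = (7/2 - 160)**2 = (-313/2)**2 = 97969/4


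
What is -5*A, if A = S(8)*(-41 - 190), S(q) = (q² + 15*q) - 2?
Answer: 210210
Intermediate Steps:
S(q) = -2 + q² + 15*q
A = -42042 (A = (-2 + 8² + 15*8)*(-41 - 190) = (-2 + 64 + 120)*(-231) = 182*(-231) = -42042)
-5*A = -5*(-42042) = 210210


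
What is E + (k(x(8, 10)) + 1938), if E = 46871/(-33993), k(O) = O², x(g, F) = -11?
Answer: 69944716/33993 ≈ 2057.6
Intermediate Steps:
E = -46871/33993 (E = 46871*(-1/33993) = -46871/33993 ≈ -1.3788)
E + (k(x(8, 10)) + 1938) = -46871/33993 + ((-11)² + 1938) = -46871/33993 + (121 + 1938) = -46871/33993 + 2059 = 69944716/33993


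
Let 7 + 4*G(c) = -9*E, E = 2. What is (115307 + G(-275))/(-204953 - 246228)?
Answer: -461203/1804724 ≈ -0.25555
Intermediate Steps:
G(c) = -25/4 (G(c) = -7/4 + (-9*2)/4 = -7/4 + (¼)*(-18) = -7/4 - 9/2 = -25/4)
(115307 + G(-275))/(-204953 - 246228) = (115307 - 25/4)/(-204953 - 246228) = (461203/4)/(-451181) = (461203/4)*(-1/451181) = -461203/1804724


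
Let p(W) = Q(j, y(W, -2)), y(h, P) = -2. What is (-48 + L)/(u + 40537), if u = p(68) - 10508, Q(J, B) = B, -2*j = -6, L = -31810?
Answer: -31858/30027 ≈ -1.0610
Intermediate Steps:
j = 3 (j = -1/2*(-6) = 3)
p(W) = -2
u = -10510 (u = -2 - 10508 = -10510)
(-48 + L)/(u + 40537) = (-48 - 31810)/(-10510 + 40537) = -31858/30027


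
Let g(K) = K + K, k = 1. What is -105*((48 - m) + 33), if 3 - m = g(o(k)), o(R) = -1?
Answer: -7980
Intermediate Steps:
g(K) = 2*K
m = 5 (m = 3 - 2*(-1) = 3 - 1*(-2) = 3 + 2 = 5)
-105*((48 - m) + 33) = -105*((48 - 1*5) + 33) = -105*((48 - 5) + 33) = -105*(43 + 33) = -105*76 = -7980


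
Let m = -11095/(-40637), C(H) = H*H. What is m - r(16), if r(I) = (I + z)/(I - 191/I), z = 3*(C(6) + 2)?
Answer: -1289289/40637 ≈ -31.727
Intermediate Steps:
C(H) = H²
z = 114 (z = 3*(6² + 2) = 3*(36 + 2) = 3*38 = 114)
m = 11095/40637 (m = -11095*(-1/40637) = 11095/40637 ≈ 0.27303)
r(I) = (114 + I)/(I - 191/I) (r(I) = (I + 114)/(I - 191/I) = (114 + I)/(I - 191/I))
m - r(16) = 11095/40637 - 16*(114 + 16)/(-191 + 16²) = 11095/40637 - 16*130/(-191 + 256) = 11095/40637 - 16*130/65 = 11095/40637 - 1*32 = 11095/40637 - 32 = -1289289/40637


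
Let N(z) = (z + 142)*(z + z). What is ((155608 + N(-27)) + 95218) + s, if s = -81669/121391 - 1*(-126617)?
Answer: 45064263434/121391 ≈ 3.7123e+5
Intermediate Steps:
N(z) = 2*z*(142 + z) (N(z) = (142 + z)*(2*z) = 2*z*(142 + z))
s = 15370082578/121391 (s = -81669*1/121391 + 126617 = -81669/121391 + 126617 = 15370082578/121391 ≈ 1.2662e+5)
((155608 + N(-27)) + 95218) + s = ((155608 + 2*(-27)*(142 - 27)) + 95218) + 15370082578/121391 = ((155608 + 2*(-27)*115) + 95218) + 15370082578/121391 = ((155608 - 6210) + 95218) + 15370082578/121391 = (149398 + 95218) + 15370082578/121391 = 244616 + 15370082578/121391 = 45064263434/121391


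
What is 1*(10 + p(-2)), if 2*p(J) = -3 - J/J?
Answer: 8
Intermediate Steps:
p(J) = -2 (p(J) = (-3 - J/J)/2 = (-3 - 1*1)/2 = (-3 - 1)/2 = (½)*(-4) = -2)
1*(10 + p(-2)) = 1*(10 - 2) = 1*8 = 8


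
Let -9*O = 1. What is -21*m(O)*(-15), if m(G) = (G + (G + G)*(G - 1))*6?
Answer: 770/3 ≈ 256.67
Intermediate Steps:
O = -⅑ (O = -⅑*1 = -⅑ ≈ -0.11111)
m(G) = 6*G + 12*G*(-1 + G) (m(G) = (G + (2*G)*(-1 + G))*6 = (G + 2*G*(-1 + G))*6 = 6*G + 12*G*(-1 + G))
-21*m(O)*(-15) = -126*(-1)*(-1 + 2*(-⅑))/9*(-15) = -126*(-1)*(-1 - 2/9)/9*(-15) = -126*(-1)*(-11)/(9*9)*(-15) = -21*22/27*(-15) = -154/9*(-15) = 770/3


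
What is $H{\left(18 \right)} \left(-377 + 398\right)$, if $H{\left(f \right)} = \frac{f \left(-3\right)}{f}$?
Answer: $-63$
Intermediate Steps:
$H{\left(f \right)} = -3$ ($H{\left(f \right)} = \frac{\left(-3\right) f}{f} = -3$)
$H{\left(18 \right)} \left(-377 + 398\right) = - 3 \left(-377 + 398\right) = \left(-3\right) 21 = -63$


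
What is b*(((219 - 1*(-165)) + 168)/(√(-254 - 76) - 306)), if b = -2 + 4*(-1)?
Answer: 168912/15661 + 552*I*√330/15661 ≈ 10.786 + 0.64029*I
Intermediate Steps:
b = -6 (b = -2 - 4 = -6)
b*(((219 - 1*(-165)) + 168)/(√(-254 - 76) - 306)) = -6*((219 - 1*(-165)) + 168)/(√(-254 - 76) - 306) = -6*((219 + 165) + 168)/(√(-330) - 306) = -6*(384 + 168)/(I*√330 - 306) = -3312/(-306 + I*√330)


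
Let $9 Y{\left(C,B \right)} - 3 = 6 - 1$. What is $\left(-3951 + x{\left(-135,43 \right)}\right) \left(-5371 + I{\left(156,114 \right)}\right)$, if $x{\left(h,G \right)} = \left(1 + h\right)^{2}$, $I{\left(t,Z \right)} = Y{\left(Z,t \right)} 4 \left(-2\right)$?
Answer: $- \frac{677884015}{9} \approx -7.532 \cdot 10^{7}$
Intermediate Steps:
$Y{\left(C,B \right)} = \frac{8}{9}$ ($Y{\left(C,B \right)} = \frac{1}{3} + \frac{6 - 1}{9} = \frac{1}{3} + \frac{1}{9} \cdot 5 = \frac{1}{3} + \frac{5}{9} = \frac{8}{9}$)
$I{\left(t,Z \right)} = - \frac{64}{9}$ ($I{\left(t,Z \right)} = \frac{8}{9} \cdot 4 \left(-2\right) = \frac{32}{9} \left(-2\right) = - \frac{64}{9}$)
$\left(-3951 + x{\left(-135,43 \right)}\right) \left(-5371 + I{\left(156,114 \right)}\right) = \left(-3951 + \left(1 - 135\right)^{2}\right) \left(-5371 - \frac{64}{9}\right) = \left(-3951 + \left(-134\right)^{2}\right) \left(- \frac{48403}{9}\right) = \left(-3951 + 17956\right) \left(- \frac{48403}{9}\right) = 14005 \left(- \frac{48403}{9}\right) = - \frac{677884015}{9}$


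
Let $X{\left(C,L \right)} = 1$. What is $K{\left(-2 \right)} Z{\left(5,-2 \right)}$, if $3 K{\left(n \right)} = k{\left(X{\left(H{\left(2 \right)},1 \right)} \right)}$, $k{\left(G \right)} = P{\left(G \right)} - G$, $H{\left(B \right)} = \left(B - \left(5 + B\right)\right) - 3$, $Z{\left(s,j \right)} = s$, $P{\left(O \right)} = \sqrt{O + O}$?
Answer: $- \frac{5}{3} + \frac{5 \sqrt{2}}{3} \approx 0.69036$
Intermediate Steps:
$P{\left(O \right)} = \sqrt{2} \sqrt{O}$ ($P{\left(O \right)} = \sqrt{2 O} = \sqrt{2} \sqrt{O}$)
$H{\left(B \right)} = -8$ ($H{\left(B \right)} = -5 - 3 = -8$)
$k{\left(G \right)} = - G + \sqrt{2} \sqrt{G}$ ($k{\left(G \right)} = \sqrt{2} \sqrt{G} - G = - G + \sqrt{2} \sqrt{G}$)
$K{\left(n \right)} = - \frac{1}{3} + \frac{\sqrt{2}}{3}$ ($K{\left(n \right)} = \frac{\left(-1\right) 1 + \sqrt{2} \sqrt{1}}{3} = \frac{-1 + \sqrt{2} \cdot 1}{3} = \frac{-1 + \sqrt{2}}{3} = - \frac{1}{3} + \frac{\sqrt{2}}{3}$)
$K{\left(-2 \right)} Z{\left(5,-2 \right)} = \left(- \frac{1}{3} + \frac{\sqrt{2}}{3}\right) 5 = - \frac{5}{3} + \frac{5 \sqrt{2}}{3}$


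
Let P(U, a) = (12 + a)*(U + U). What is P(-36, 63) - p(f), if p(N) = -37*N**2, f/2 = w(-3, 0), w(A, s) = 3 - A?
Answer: -72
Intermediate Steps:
f = 12 (f = 2*(3 - 1*(-3)) = 2*(3 + 3) = 2*6 = 12)
P(U, a) = 2*U*(12 + a) (P(U, a) = (12 + a)*(2*U) = 2*U*(12 + a))
P(-36, 63) - p(f) = 2*(-36)*(12 + 63) - (-37)*12**2 = 2*(-36)*75 - (-37)*144 = -5400 - 1*(-5328) = -5400 + 5328 = -72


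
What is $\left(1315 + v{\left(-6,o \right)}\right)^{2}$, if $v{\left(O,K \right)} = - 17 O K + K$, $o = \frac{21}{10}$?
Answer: $\frac{234487969}{100} \approx 2.3449 \cdot 10^{6}$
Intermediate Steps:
$o = \frac{21}{10}$ ($o = 21 \cdot \frac{1}{10} = \frac{21}{10} \approx 2.1$)
$v{\left(O,K \right)} = K - 17 K O$ ($v{\left(O,K \right)} = - 17 K O + K = K - 17 K O$)
$\left(1315 + v{\left(-6,o \right)}\right)^{2} = \left(1315 + \frac{21 \left(1 - -102\right)}{10}\right)^{2} = \left(1315 + \frac{21 \left(1 + 102\right)}{10}\right)^{2} = \left(1315 + \frac{21}{10} \cdot 103\right)^{2} = \left(1315 + \frac{2163}{10}\right)^{2} = \left(\frac{15313}{10}\right)^{2} = \frac{234487969}{100}$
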